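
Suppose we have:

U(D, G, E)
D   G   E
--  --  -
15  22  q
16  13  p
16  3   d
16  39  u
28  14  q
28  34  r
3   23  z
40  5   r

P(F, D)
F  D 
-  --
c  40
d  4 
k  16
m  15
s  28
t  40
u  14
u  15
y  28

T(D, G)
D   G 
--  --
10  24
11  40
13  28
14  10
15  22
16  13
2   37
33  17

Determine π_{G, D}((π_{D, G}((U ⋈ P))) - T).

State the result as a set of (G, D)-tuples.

{(14, 28), (3, 16), (34, 28), (39, 16), (5, 40)}

Joining U and P on D yields {(15, 22, q, m), (15, 22, q, u), (16, 13, p, k), (16, 3, d, k), (16, 39, u, k), (28, 14, q, s), (28, 14, q, y), (28, 34, r, s), (28, 34, r, y), (40, 5, r, c), (40, 5, r, t)}.
Projecting to D, G (4 duplicate(s) eliminated): {(15, 22), (16, 13), (16, 3), (16, 39), (28, 14), (28, 34), (40, 5)}
Difference: {(15, 22), (16, 13), (16, 3), (16, 39), (28, 14), (28, 34), (40, 5)} with {(10, 24), (11, 40), (13, 28), (14, 10), (15, 22), (16, 13), (2, 37), (33, 17)} → {(16, 3), (16, 39), (28, 14), (28, 34), (40, 5)}
Projecting to G, D: {(14, 28), (3, 16), (34, 28), (39, 16), (5, 40)}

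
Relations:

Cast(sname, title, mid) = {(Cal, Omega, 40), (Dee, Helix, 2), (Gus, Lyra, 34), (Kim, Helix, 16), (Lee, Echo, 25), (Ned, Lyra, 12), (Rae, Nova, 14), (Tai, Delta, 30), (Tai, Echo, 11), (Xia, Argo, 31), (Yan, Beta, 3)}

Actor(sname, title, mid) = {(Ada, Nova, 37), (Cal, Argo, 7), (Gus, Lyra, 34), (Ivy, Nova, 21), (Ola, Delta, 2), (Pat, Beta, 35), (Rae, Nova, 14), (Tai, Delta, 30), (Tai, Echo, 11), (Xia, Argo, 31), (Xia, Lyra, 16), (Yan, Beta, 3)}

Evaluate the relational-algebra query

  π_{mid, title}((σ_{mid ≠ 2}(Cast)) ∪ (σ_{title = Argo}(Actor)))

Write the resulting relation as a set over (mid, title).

Apply σ_{mid ≠ 2}; surviving tuples: {(Cal, Omega, 40), (Gus, Lyra, 34), (Kim, Helix, 16), (Lee, Echo, 25), (Ned, Lyra, 12), (Rae, Nova, 14), (Tai, Delta, 30), (Tai, Echo, 11), (Xia, Argo, 31), (Yan, Beta, 3)}
Apply σ_{title = Argo}; surviving tuples: {(Cal, Argo, 7), (Xia, Argo, 31)}
Union: {(Cal, Omega, 40), (Gus, Lyra, 34), (Kim, Helix, 16), (Lee, Echo, 25), (Ned, Lyra, 12), (Rae, Nova, 14), (Tai, Delta, 30), (Tai, Echo, 11), (Xia, Argo, 31), (Yan, Beta, 3)} with {(Cal, Argo, 7), (Xia, Argo, 31)} → {(Cal, Argo, 7), (Cal, Omega, 40), (Gus, Lyra, 34), (Kim, Helix, 16), (Lee, Echo, 25), (Ned, Lyra, 12), (Rae, Nova, 14), (Tai, Delta, 30), (Tai, Echo, 11), (Xia, Argo, 31), (Yan, Beta, 3)}
Keep only column(s) mid, title: {(11, Echo), (12, Lyra), (14, Nova), (16, Helix), (25, Echo), (3, Beta), (30, Delta), (31, Argo), (34, Lyra), (40, Omega), (7, Argo)}

{(11, Echo), (12, Lyra), (14, Nova), (16, Helix), (25, Echo), (3, Beta), (30, Delta), (31, Argo), (34, Lyra), (40, Omega), (7, Argo)}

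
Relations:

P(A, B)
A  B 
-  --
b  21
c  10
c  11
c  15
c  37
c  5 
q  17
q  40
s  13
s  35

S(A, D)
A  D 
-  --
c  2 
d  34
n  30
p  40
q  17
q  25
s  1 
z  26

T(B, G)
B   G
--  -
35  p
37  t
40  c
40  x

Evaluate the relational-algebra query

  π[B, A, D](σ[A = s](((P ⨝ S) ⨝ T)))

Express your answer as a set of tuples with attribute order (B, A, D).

Natural join on A: {(c, 10, 2), (c, 11, 2), (c, 15, 2), (c, 37, 2), (c, 5, 2), (q, 17, 17), (q, 17, 25), (q, 40, 17), (q, 40, 25), (s, 13, 1), (s, 35, 1)}
Natural join on B: {(c, 37, 2, t), (q, 40, 17, c), (q, 40, 17, x), (q, 40, 25, c), (q, 40, 25, x), (s, 35, 1, p)}
σ[A = s]: keep tuples satisfying A = s → {(s, 35, 1, p)}
Projecting to B, A, D: {(35, s, 1)}

{(35, s, 1)}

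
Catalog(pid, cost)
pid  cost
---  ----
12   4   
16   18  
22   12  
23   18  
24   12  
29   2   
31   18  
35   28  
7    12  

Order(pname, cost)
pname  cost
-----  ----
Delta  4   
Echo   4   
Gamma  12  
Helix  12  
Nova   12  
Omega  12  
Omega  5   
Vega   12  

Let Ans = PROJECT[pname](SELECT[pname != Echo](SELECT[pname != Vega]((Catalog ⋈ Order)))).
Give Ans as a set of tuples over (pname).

{Delta, Gamma, Helix, Nova, Omega}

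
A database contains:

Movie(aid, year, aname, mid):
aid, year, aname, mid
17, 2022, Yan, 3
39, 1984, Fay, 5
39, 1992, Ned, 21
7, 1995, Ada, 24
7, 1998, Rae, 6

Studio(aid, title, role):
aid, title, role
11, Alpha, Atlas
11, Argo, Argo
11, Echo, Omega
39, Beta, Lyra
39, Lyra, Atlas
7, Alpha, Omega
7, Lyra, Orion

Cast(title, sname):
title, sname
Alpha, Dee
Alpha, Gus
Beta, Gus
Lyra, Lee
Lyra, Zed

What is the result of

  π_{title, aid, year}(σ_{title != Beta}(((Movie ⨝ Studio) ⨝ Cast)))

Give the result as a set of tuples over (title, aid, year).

{(Alpha, 7, 1995), (Alpha, 7, 1998), (Lyra, 39, 1984), (Lyra, 39, 1992), (Lyra, 7, 1995), (Lyra, 7, 1998)}

Joining Movie and Studio on aid yields {(39, 1984, Fay, 5, Beta, Lyra), (39, 1984, Fay, 5, Lyra, Atlas), (39, 1992, Ned, 21, Beta, Lyra), (39, 1992, Ned, 21, Lyra, Atlas), (7, 1995, Ada, 24, Alpha, Omega), (7, 1995, Ada, 24, Lyra, Orion), (7, 1998, Rae, 6, Alpha, Omega), (7, 1998, Rae, 6, Lyra, Orion)}.
Joining (Movie ⨝ Studio) and Cast on title yields {(39, 1984, Fay, 5, Beta, Lyra, Gus), (39, 1984, Fay, 5, Lyra, Atlas, Lee), (39, 1984, Fay, 5, Lyra, Atlas, Zed), (39, 1992, Ned, 21, Beta, Lyra, Gus), (39, 1992, Ned, 21, Lyra, Atlas, Lee), (39, 1992, Ned, 21, Lyra, Atlas, Zed), (7, 1995, Ada, 24, Alpha, Omega, Dee), (7, 1995, Ada, 24, Alpha, Omega, Gus), (7, 1995, Ada, 24, Lyra, Orion, Lee), (7, 1995, Ada, 24, Lyra, Orion, Zed), (7, 1998, Rae, 6, Alpha, Omega, Dee), (7, 1998, Rae, 6, Alpha, Omega, Gus), (7, 1998, Rae, 6, Lyra, Orion, Lee), (7, 1998, Rae, 6, Lyra, Orion, Zed)}.
Selection title != Beta: {(39, 1984, Fay, 5, Lyra, Atlas, Lee), (39, 1984, Fay, 5, Lyra, Atlas, Zed), (39, 1992, Ned, 21, Lyra, Atlas, Lee), (39, 1992, Ned, 21, Lyra, Atlas, Zed), (7, 1995, Ada, 24, Alpha, Omega, Dee), (7, 1995, Ada, 24, Alpha, Omega, Gus), (7, 1995, Ada, 24, Lyra, Orion, Lee), (7, 1995, Ada, 24, Lyra, Orion, Zed), (7, 1998, Rae, 6, Alpha, Omega, Dee), (7, 1998, Rae, 6, Alpha, Omega, Gus), (7, 1998, Rae, 6, Lyra, Orion, Lee), (7, 1998, Rae, 6, Lyra, Orion, Zed)}
Projecting to title, aid, year (6 duplicate(s) eliminated): {(Alpha, 7, 1995), (Alpha, 7, 1998), (Lyra, 39, 1984), (Lyra, 39, 1992), (Lyra, 7, 1995), (Lyra, 7, 1998)}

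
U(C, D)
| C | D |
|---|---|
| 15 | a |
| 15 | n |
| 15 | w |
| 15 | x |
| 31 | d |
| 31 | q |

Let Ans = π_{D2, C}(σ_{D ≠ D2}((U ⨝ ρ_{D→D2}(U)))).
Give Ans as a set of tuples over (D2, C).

{(a, 15), (d, 31), (n, 15), (q, 31), (w, 15), (x, 15)}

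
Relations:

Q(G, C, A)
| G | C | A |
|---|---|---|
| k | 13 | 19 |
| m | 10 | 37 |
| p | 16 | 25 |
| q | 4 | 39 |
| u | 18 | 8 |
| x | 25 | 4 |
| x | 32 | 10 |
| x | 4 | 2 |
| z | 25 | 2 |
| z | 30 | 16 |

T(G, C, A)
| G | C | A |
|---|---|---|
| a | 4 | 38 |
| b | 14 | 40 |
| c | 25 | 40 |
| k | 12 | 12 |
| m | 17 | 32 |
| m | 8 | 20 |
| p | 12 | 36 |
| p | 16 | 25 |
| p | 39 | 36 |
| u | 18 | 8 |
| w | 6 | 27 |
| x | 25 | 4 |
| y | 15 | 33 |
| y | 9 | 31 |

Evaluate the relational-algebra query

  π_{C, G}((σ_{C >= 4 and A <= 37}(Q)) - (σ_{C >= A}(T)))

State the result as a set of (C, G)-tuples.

Apply σ_{C >= 4 and A <= 37}; surviving tuples: {(k, 13, 19), (m, 10, 37), (p, 16, 25), (u, 18, 8), (x, 25, 4), (x, 32, 10), (x, 4, 2), (z, 25, 2), (z, 30, 16)}
Apply σ_{C >= A}; surviving tuples: {(k, 12, 12), (p, 39, 36), (u, 18, 8), (x, 25, 4)}
Difference: {(k, 13, 19), (m, 10, 37), (p, 16, 25), (u, 18, 8), (x, 25, 4), (x, 32, 10), (x, 4, 2), (z, 25, 2), (z, 30, 16)} with {(k, 12, 12), (p, 39, 36), (u, 18, 8), (x, 25, 4)} → {(k, 13, 19), (m, 10, 37), (p, 16, 25), (x, 32, 10), (x, 4, 2), (z, 25, 2), (z, 30, 16)}
π_{C, G} gives {(10, m), (13, k), (16, p), (25, z), (30, z), (32, x), (4, x)}.

{(10, m), (13, k), (16, p), (25, z), (30, z), (32, x), (4, x)}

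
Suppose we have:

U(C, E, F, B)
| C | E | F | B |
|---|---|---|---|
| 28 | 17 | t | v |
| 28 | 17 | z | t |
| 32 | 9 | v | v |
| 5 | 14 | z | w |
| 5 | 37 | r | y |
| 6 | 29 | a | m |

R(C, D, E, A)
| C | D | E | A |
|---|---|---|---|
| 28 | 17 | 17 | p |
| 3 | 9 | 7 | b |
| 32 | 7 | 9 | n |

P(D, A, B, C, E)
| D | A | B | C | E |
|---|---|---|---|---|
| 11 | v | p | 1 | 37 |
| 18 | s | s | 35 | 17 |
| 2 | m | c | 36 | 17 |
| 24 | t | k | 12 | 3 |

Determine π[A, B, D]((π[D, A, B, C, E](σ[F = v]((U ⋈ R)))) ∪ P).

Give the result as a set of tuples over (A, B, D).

Natural join on C, E: {(28, 17, t, v, 17, p), (28, 17, z, t, 17, p), (32, 9, v, v, 7, n)}
Filtering on F = v leaves {(32, 9, v, v, 7, n)}.
Projecting to D, A, B, C, E: {(7, n, v, 32, 9)}
Taking the union: {(11, v, p, 1, 37), (18, s, s, 35, 17), (2, m, c, 36, 17), (24, t, k, 12, 3), (7, n, v, 32, 9)}
Projecting to A, B, D: {(m, c, 2), (n, v, 7), (s, s, 18), (t, k, 24), (v, p, 11)}

{(m, c, 2), (n, v, 7), (s, s, 18), (t, k, 24), (v, p, 11)}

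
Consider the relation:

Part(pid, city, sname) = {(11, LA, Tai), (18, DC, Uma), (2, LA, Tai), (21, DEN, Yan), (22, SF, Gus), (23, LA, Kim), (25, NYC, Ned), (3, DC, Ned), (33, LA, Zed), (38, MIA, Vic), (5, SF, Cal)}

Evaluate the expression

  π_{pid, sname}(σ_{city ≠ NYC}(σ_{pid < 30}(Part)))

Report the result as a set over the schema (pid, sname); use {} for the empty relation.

σ[pid < 30]: keep tuples satisfying pid < 30 → {(11, LA, Tai), (18, DC, Uma), (2, LA, Tai), (21, DEN, Yan), (22, SF, Gus), (23, LA, Kim), (25, NYC, Ned), (3, DC, Ned), (5, SF, Cal)}
σ[city ≠ NYC]: keep tuples satisfying city ≠ NYC → {(11, LA, Tai), (18, DC, Uma), (2, LA, Tai), (21, DEN, Yan), (22, SF, Gus), (23, LA, Kim), (3, DC, Ned), (5, SF, Cal)}
Keep only column(s) pid, sname: {(11, Tai), (18, Uma), (2, Tai), (21, Yan), (22, Gus), (23, Kim), (3, Ned), (5, Cal)}

{(11, Tai), (18, Uma), (2, Tai), (21, Yan), (22, Gus), (23, Kim), (3, Ned), (5, Cal)}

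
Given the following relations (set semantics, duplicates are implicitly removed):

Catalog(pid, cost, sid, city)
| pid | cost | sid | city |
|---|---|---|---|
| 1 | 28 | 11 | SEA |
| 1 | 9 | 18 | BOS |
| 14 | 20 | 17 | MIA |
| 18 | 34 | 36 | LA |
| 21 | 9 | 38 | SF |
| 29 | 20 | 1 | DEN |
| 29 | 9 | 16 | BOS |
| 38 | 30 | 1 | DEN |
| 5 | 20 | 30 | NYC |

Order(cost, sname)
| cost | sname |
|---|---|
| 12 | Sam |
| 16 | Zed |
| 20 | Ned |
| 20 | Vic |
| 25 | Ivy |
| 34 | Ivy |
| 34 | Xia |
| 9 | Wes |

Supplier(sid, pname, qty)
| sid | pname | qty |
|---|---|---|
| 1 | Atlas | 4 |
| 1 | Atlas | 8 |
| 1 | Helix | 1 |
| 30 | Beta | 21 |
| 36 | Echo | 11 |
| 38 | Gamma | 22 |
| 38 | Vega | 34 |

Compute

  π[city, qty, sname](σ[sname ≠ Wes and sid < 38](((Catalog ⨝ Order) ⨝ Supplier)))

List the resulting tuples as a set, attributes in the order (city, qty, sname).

Joining Catalog and Order on cost yields {(1, 9, 18, BOS, Wes), (14, 20, 17, MIA, Ned), (14, 20, 17, MIA, Vic), (18, 34, 36, LA, Ivy), (18, 34, 36, LA, Xia), (21, 9, 38, SF, Wes), (29, 20, 1, DEN, Ned), (29, 20, 1, DEN, Vic), (29, 9, 16, BOS, Wes), (5, 20, 30, NYC, Ned), (5, 20, 30, NYC, Vic)}.
Joining (Catalog ⨝ Order) and Supplier on sid yields {(18, 34, 36, LA, Ivy, Echo, 11), (18, 34, 36, LA, Xia, Echo, 11), (21, 9, 38, SF, Wes, Gamma, 22), (21, 9, 38, SF, Wes, Vega, 34), (29, 20, 1, DEN, Ned, Atlas, 4), (29, 20, 1, DEN, Ned, Atlas, 8), (29, 20, 1, DEN, Ned, Helix, 1), (29, 20, 1, DEN, Vic, Atlas, 4), (29, 20, 1, DEN, Vic, Atlas, 8), (29, 20, 1, DEN, Vic, Helix, 1), (5, 20, 30, NYC, Ned, Beta, 21), (5, 20, 30, NYC, Vic, Beta, 21)}.
Selection sname ≠ Wes and sid < 38: {(18, 34, 36, LA, Ivy, Echo, 11), (18, 34, 36, LA, Xia, Echo, 11), (29, 20, 1, DEN, Ned, Atlas, 4), (29, 20, 1, DEN, Ned, Atlas, 8), (29, 20, 1, DEN, Ned, Helix, 1), (29, 20, 1, DEN, Vic, Atlas, 4), (29, 20, 1, DEN, Vic, Atlas, 8), (29, 20, 1, DEN, Vic, Helix, 1), (5, 20, 30, NYC, Ned, Beta, 21), (5, 20, 30, NYC, Vic, Beta, 21)}
π[city, qty, sname]: project onto (city, qty, sname) → {(DEN, 1, Ned), (DEN, 1, Vic), (DEN, 4, Ned), (DEN, 4, Vic), (DEN, 8, Ned), (DEN, 8, Vic), (LA, 11, Ivy), (LA, 11, Xia), (NYC, 21, Ned), (NYC, 21, Vic)}

{(DEN, 1, Ned), (DEN, 1, Vic), (DEN, 4, Ned), (DEN, 4, Vic), (DEN, 8, Ned), (DEN, 8, Vic), (LA, 11, Ivy), (LA, 11, Xia), (NYC, 21, Ned), (NYC, 21, Vic)}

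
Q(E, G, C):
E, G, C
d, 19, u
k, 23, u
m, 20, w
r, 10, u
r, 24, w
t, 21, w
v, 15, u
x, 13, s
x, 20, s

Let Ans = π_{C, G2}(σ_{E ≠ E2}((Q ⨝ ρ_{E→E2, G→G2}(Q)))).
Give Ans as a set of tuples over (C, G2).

{(u, 10), (u, 15), (u, 19), (u, 23), (w, 20), (w, 21), (w, 24)}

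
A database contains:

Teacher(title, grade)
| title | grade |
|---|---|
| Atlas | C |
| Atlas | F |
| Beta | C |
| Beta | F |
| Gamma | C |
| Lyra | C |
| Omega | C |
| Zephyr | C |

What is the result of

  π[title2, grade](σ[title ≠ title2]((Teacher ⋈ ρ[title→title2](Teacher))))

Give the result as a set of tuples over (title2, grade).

ρ[title→title2]: schema becomes (title2, grade); tuples unchanged.
Joining Teacher and ρ[title→title2](Teacher) on grade yields {(Atlas, C, Atlas), (Atlas, C, Beta), (Atlas, C, Gamma), (Atlas, C, Lyra), (Atlas, C, Omega), (Atlas, C, Zephyr), (Atlas, F, Atlas), (Atlas, F, Beta), (Beta, C, Atlas), (Beta, C, Beta), (Beta, C, Gamma), (Beta, C, Lyra), (Beta, C, Omega), (Beta, C, Zephyr), (Beta, F, Atlas), (Beta, F, Beta), (Gamma, C, Atlas), (Gamma, C, Beta), (Gamma, C, Gamma), (Gamma, C, Lyra), (Gamma, C, Omega), (Gamma, C, Zephyr), (Lyra, C, Atlas), (Lyra, C, Beta), (Lyra, C, Gamma), (Lyra, C, Lyra), (Lyra, C, Omega), (Lyra, C, Zephyr), (Omega, C, Atlas), (Omega, C, Beta), (Omega, C, Gamma), (Omega, C, Lyra), (Omega, C, Omega), (Omega, C, Zephyr), (Zephyr, C, Atlas), (Zephyr, C, Beta), (Zephyr, C, Gamma), (Zephyr, C, Lyra), (Zephyr, C, Omega), (Zephyr, C, Zephyr)}.
σ[title ≠ title2]: keep tuples satisfying title ≠ title2 → {(Atlas, C, Beta), (Atlas, C, Gamma), (Atlas, C, Lyra), (Atlas, C, Omega), (Atlas, C, Zephyr), (Atlas, F, Beta), (Beta, C, Atlas), (Beta, C, Gamma), (Beta, C, Lyra), (Beta, C, Omega), (Beta, C, Zephyr), (Beta, F, Atlas), (Gamma, C, Atlas), (Gamma, C, Beta), (Gamma, C, Lyra), (Gamma, C, Omega), (Gamma, C, Zephyr), (Lyra, C, Atlas), (Lyra, C, Beta), (Lyra, C, Gamma), (Lyra, C, Omega), (Lyra, C, Zephyr), (Omega, C, Atlas), (Omega, C, Beta), (Omega, C, Gamma), (Omega, C, Lyra), (Omega, C, Zephyr), (Zephyr, C, Atlas), (Zephyr, C, Beta), (Zephyr, C, Gamma), (Zephyr, C, Lyra), (Zephyr, C, Omega)}
π_{title2, grade} gives {(Atlas, C), (Atlas, F), (Beta, C), (Beta, F), (Gamma, C), (Lyra, C), (Omega, C), (Zephyr, C)} (24 duplicate(s) eliminated).

{(Atlas, C), (Atlas, F), (Beta, C), (Beta, F), (Gamma, C), (Lyra, C), (Omega, C), (Zephyr, C)}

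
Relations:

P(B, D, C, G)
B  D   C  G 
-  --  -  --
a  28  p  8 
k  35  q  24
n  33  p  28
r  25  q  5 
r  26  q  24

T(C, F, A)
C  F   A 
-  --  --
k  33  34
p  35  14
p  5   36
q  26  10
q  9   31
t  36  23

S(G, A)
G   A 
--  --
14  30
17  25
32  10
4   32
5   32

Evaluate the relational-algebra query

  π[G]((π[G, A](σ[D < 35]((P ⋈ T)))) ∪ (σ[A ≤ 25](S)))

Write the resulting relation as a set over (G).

{17, 24, 28, 32, 5, 8}

Natural join on C: {(a, 28, p, 8, 35, 14), (a, 28, p, 8, 5, 36), (k, 35, q, 24, 26, 10), (k, 35, q, 24, 9, 31), (n, 33, p, 28, 35, 14), (n, 33, p, 28, 5, 36), (r, 25, q, 5, 26, 10), (r, 25, q, 5, 9, 31), (r, 26, q, 24, 26, 10), (r, 26, q, 24, 9, 31)}
Apply σ_{D < 35}; surviving tuples: {(a, 28, p, 8, 35, 14), (a, 28, p, 8, 5, 36), (n, 33, p, 28, 35, 14), (n, 33, p, 28, 5, 36), (r, 25, q, 5, 26, 10), (r, 25, q, 5, 9, 31), (r, 26, q, 24, 26, 10), (r, 26, q, 24, 9, 31)}
π[G, A]: project onto (G, A) → {(24, 10), (24, 31), (28, 14), (28, 36), (5, 10), (5, 31), (8, 14), (8, 36)}
Apply σ_{A ≤ 25}; surviving tuples: {(17, 25), (32, 10)}
Union: {(24, 10), (24, 31), (28, 14), (28, 36), (5, 10), (5, 31), (8, 14), (8, 36)} with {(17, 25), (32, 10)} → {(17, 25), (24, 10), (24, 31), (28, 14), (28, 36), (32, 10), (5, 10), (5, 31), (8, 14), (8, 36)}
π[G]: project onto (G) (4 duplicate(s) eliminated) → {17, 24, 28, 32, 5, 8}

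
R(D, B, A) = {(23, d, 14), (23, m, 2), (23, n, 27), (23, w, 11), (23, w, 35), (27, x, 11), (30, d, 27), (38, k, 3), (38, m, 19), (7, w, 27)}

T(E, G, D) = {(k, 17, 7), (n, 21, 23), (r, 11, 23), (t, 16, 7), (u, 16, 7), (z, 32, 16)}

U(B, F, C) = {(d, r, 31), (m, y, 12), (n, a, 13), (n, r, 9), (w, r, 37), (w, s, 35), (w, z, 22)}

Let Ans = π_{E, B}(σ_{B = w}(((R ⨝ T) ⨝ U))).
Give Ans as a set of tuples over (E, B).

R ⋈ T (natural join on D): {(23, d, 14, n, 21), (23, d, 14, r, 11), (23, m, 2, n, 21), (23, m, 2, r, 11), (23, n, 27, n, 21), (23, n, 27, r, 11), (23, w, 11, n, 21), (23, w, 11, r, 11), (23, w, 35, n, 21), (23, w, 35, r, 11), (7, w, 27, k, 17), (7, w, 27, t, 16), (7, w, 27, u, 16)}
(R ⨝ T) ⋈ U (natural join on B): {(23, d, 14, n, 21, r, 31), (23, d, 14, r, 11, r, 31), (23, m, 2, n, 21, y, 12), (23, m, 2, r, 11, y, 12), (23, n, 27, n, 21, a, 13), (23, n, 27, n, 21, r, 9), (23, n, 27, r, 11, a, 13), (23, n, 27, r, 11, r, 9), (23, w, 11, n, 21, r, 37), (23, w, 11, n, 21, s, 35), (23, w, 11, n, 21, z, 22), (23, w, 11, r, 11, r, 37), (23, w, 11, r, 11, s, 35), (23, w, 11, r, 11, z, 22), (23, w, 35, n, 21, r, 37), (23, w, 35, n, 21, s, 35), (23, w, 35, n, 21, z, 22), (23, w, 35, r, 11, r, 37), (23, w, 35, r, 11, s, 35), (23, w, 35, r, 11, z, 22), (7, w, 27, k, 17, r, 37), (7, w, 27, k, 17, s, 35), (7, w, 27, k, 17, z, 22), (7, w, 27, t, 16, r, 37), (7, w, 27, t, 16, s, 35), (7, w, 27, t, 16, z, 22), (7, w, 27, u, 16, r, 37), (7, w, 27, u, 16, s, 35), (7, w, 27, u, 16, z, 22)}
Apply σ_{B = w}; surviving tuples: {(23, w, 11, n, 21, r, 37), (23, w, 11, n, 21, s, 35), (23, w, 11, n, 21, z, 22), (23, w, 11, r, 11, r, 37), (23, w, 11, r, 11, s, 35), (23, w, 11, r, 11, z, 22), (23, w, 35, n, 21, r, 37), (23, w, 35, n, 21, s, 35), (23, w, 35, n, 21, z, 22), (23, w, 35, r, 11, r, 37), (23, w, 35, r, 11, s, 35), (23, w, 35, r, 11, z, 22), (7, w, 27, k, 17, r, 37), (7, w, 27, k, 17, s, 35), (7, w, 27, k, 17, z, 22), (7, w, 27, t, 16, r, 37), (7, w, 27, t, 16, s, 35), (7, w, 27, t, 16, z, 22), (7, w, 27, u, 16, r, 37), (7, w, 27, u, 16, s, 35), (7, w, 27, u, 16, z, 22)}
π[E, B]: project onto (E, B) (16 duplicate(s) eliminated) → {(k, w), (n, w), (r, w), (t, w), (u, w)}

{(k, w), (n, w), (r, w), (t, w), (u, w)}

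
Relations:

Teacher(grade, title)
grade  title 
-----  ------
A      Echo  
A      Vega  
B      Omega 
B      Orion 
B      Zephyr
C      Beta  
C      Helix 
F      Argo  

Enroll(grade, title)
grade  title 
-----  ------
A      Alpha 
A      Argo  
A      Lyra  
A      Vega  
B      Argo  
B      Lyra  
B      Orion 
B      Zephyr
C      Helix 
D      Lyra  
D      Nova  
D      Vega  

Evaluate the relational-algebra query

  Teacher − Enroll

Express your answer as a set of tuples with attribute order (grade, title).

{(A, Echo), (B, Omega), (C, Beta), (F, Argo)}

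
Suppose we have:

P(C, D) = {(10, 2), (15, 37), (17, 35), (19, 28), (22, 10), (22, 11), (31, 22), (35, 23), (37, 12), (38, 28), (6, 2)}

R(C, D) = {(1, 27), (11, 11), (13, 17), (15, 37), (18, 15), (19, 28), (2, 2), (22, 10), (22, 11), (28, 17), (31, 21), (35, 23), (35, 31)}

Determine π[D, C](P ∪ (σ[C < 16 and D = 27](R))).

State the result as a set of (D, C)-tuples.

Apply σ_{C < 16 and D = 27}; surviving tuples: {(1, 27)}
Union: {(10, 2), (15, 37), (17, 35), (19, 28), (22, 10), (22, 11), (31, 22), (35, 23), (37, 12), (38, 28), (6, 2)} with {(1, 27)} → {(1, 27), (10, 2), (15, 37), (17, 35), (19, 28), (22, 10), (22, 11), (31, 22), (35, 23), (37, 12), (38, 28), (6, 2)}
π_{D, C} gives {(10, 22), (11, 22), (12, 37), (2, 10), (2, 6), (22, 31), (23, 35), (27, 1), (28, 19), (28, 38), (35, 17), (37, 15)}.

{(10, 22), (11, 22), (12, 37), (2, 10), (2, 6), (22, 31), (23, 35), (27, 1), (28, 19), (28, 38), (35, 17), (37, 15)}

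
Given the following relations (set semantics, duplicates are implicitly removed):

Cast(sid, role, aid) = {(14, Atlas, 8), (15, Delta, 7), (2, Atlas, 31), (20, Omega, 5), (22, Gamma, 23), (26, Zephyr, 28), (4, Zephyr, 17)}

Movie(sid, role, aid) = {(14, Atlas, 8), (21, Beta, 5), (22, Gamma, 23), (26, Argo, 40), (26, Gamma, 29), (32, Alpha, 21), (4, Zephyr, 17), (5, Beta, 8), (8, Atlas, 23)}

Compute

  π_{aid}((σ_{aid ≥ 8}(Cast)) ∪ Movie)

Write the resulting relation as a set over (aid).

σ[aid ≥ 8]: keep tuples satisfying aid ≥ 8 → {(14, Atlas, 8), (2, Atlas, 31), (22, Gamma, 23), (26, Zephyr, 28), (4, Zephyr, 17)}
Set union of the two operands is {(14, Atlas, 8), (2, Atlas, 31), (21, Beta, 5), (22, Gamma, 23), (26, Argo, 40), (26, Gamma, 29), (26, Zephyr, 28), (32, Alpha, 21), (4, Zephyr, 17), (5, Beta, 8), (8, Atlas, 23)}.
π[aid]: project onto (aid) (2 duplicate(s) eliminated) → {17, 21, 23, 28, 29, 31, 40, 5, 8}

{17, 21, 23, 28, 29, 31, 40, 5, 8}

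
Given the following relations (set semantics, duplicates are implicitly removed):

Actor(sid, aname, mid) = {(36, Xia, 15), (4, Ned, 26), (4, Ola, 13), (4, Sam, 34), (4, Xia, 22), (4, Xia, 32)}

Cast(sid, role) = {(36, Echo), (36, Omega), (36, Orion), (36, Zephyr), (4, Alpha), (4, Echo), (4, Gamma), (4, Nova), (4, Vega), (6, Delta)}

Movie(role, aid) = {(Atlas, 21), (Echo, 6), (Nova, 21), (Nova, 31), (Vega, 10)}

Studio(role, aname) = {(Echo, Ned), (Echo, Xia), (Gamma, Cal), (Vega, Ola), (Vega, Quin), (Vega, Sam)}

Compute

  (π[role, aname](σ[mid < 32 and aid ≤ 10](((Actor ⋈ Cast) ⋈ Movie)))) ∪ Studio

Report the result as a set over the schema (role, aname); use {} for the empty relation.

Actor ⋈ Cast (natural join on sid): {(36, Xia, 15, Echo), (36, Xia, 15, Omega), (36, Xia, 15, Orion), (36, Xia, 15, Zephyr), (4, Ned, 26, Alpha), (4, Ned, 26, Echo), (4, Ned, 26, Gamma), (4, Ned, 26, Nova), (4, Ned, 26, Vega), (4, Ola, 13, Alpha), (4, Ola, 13, Echo), (4, Ola, 13, Gamma), (4, Ola, 13, Nova), (4, Ola, 13, Vega), (4, Sam, 34, Alpha), (4, Sam, 34, Echo), (4, Sam, 34, Gamma), (4, Sam, 34, Nova), (4, Sam, 34, Vega), (4, Xia, 22, Alpha), (4, Xia, 22, Echo), (4, Xia, 22, Gamma), (4, Xia, 22, Nova), (4, Xia, 22, Vega), (4, Xia, 32, Alpha), (4, Xia, 32, Echo), (4, Xia, 32, Gamma), (4, Xia, 32, Nova), (4, Xia, 32, Vega)}
(Actor ⋈ Cast) ⋈ Movie (natural join on role): {(36, Xia, 15, Echo, 6), (4, Ned, 26, Echo, 6), (4, Ned, 26, Nova, 21), (4, Ned, 26, Nova, 31), (4, Ned, 26, Vega, 10), (4, Ola, 13, Echo, 6), (4, Ola, 13, Nova, 21), (4, Ola, 13, Nova, 31), (4, Ola, 13, Vega, 10), (4, Sam, 34, Echo, 6), (4, Sam, 34, Nova, 21), (4, Sam, 34, Nova, 31), (4, Sam, 34, Vega, 10), (4, Xia, 22, Echo, 6), (4, Xia, 22, Nova, 21), (4, Xia, 22, Nova, 31), (4, Xia, 22, Vega, 10), (4, Xia, 32, Echo, 6), (4, Xia, 32, Nova, 21), (4, Xia, 32, Nova, 31), (4, Xia, 32, Vega, 10)}
Apply σ_{mid < 32 and aid ≤ 10}; surviving tuples: {(36, Xia, 15, Echo, 6), (4, Ned, 26, Echo, 6), (4, Ned, 26, Vega, 10), (4, Ola, 13, Echo, 6), (4, Ola, 13, Vega, 10), (4, Xia, 22, Echo, 6), (4, Xia, 22, Vega, 10)}
Keep only column(s) role, aname (1 duplicate(s) eliminated): {(Echo, Ned), (Echo, Ola), (Echo, Xia), (Vega, Ned), (Vega, Ola), (Vega, Xia)}
Set union of the two operands is {(Echo, Ned), (Echo, Ola), (Echo, Xia), (Gamma, Cal), (Vega, Ned), (Vega, Ola), (Vega, Quin), (Vega, Sam), (Vega, Xia)}.

{(Echo, Ned), (Echo, Ola), (Echo, Xia), (Gamma, Cal), (Vega, Ned), (Vega, Ola), (Vega, Quin), (Vega, Sam), (Vega, Xia)}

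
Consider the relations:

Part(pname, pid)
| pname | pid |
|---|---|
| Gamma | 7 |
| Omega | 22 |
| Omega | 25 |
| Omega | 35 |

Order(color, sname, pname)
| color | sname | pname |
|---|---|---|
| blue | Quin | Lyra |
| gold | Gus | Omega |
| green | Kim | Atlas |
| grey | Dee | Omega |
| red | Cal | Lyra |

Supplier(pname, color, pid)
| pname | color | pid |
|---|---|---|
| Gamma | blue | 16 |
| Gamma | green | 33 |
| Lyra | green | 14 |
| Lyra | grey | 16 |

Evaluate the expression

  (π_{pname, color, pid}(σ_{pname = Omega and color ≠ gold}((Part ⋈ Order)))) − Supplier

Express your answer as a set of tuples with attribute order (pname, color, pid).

Joining Part and Order on pname yields {(Omega, 22, gold, Gus), (Omega, 22, grey, Dee), (Omega, 25, gold, Gus), (Omega, 25, grey, Dee), (Omega, 35, gold, Gus), (Omega, 35, grey, Dee)}.
σ[pname = Omega and color ≠ gold]: keep tuples satisfying pname = Omega and color ≠ gold → {(Omega, 22, grey, Dee), (Omega, 25, grey, Dee), (Omega, 35, grey, Dee)}
Projecting to pname, color, pid: {(Omega, grey, 22), (Omega, grey, 25), (Omega, grey, 35)}
Taking the difference: {(Omega, grey, 22), (Omega, grey, 25), (Omega, grey, 35)}

{(Omega, grey, 22), (Omega, grey, 25), (Omega, grey, 35)}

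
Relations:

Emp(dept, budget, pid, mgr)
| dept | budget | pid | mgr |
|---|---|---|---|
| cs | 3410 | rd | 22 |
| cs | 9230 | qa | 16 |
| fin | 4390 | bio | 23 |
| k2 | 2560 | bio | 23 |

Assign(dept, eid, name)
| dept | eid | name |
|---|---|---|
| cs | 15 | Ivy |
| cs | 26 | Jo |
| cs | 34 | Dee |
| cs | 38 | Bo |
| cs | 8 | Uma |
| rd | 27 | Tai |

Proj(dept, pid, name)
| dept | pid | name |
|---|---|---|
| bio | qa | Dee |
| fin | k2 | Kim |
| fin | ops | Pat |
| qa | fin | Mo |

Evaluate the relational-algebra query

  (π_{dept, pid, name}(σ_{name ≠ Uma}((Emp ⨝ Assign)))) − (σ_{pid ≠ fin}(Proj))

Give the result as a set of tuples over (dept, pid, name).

{(cs, qa, Bo), (cs, qa, Dee), (cs, qa, Ivy), (cs, qa, Jo), (cs, rd, Bo), (cs, rd, Dee), (cs, rd, Ivy), (cs, rd, Jo)}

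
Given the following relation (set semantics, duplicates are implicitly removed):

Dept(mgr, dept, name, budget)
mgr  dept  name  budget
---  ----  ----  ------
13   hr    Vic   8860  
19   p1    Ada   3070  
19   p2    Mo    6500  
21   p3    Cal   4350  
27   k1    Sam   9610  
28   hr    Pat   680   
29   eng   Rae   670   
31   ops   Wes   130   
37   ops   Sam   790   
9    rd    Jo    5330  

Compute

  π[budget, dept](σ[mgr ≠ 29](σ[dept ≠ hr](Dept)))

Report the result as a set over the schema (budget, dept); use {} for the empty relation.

Selection dept ≠ hr: {(19, p1, Ada, 3070), (19, p2, Mo, 6500), (21, p3, Cal, 4350), (27, k1, Sam, 9610), (29, eng, Rae, 670), (31, ops, Wes, 130), (37, ops, Sam, 790), (9, rd, Jo, 5330)}
Selection mgr ≠ 29: {(19, p1, Ada, 3070), (19, p2, Mo, 6500), (21, p3, Cal, 4350), (27, k1, Sam, 9610), (31, ops, Wes, 130), (37, ops, Sam, 790), (9, rd, Jo, 5330)}
π[budget, dept]: project onto (budget, dept) → {(130, ops), (3070, p1), (4350, p3), (5330, rd), (6500, p2), (790, ops), (9610, k1)}

{(130, ops), (3070, p1), (4350, p3), (5330, rd), (6500, p2), (790, ops), (9610, k1)}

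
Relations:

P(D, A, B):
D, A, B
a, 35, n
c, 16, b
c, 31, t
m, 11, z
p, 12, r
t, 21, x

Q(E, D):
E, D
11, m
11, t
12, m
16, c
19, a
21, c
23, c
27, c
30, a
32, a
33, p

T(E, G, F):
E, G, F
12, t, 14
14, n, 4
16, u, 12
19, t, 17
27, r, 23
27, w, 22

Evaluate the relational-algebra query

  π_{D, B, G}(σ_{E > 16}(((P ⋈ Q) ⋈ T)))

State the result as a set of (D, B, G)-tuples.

{(a, n, t), (c, b, r), (c, b, w), (c, t, r), (c, t, w)}

P ⋈ Q (natural join on D): {(a, 35, n, 19), (a, 35, n, 30), (a, 35, n, 32), (c, 16, b, 16), (c, 16, b, 21), (c, 16, b, 23), (c, 16, b, 27), (c, 31, t, 16), (c, 31, t, 21), (c, 31, t, 23), (c, 31, t, 27), (m, 11, z, 11), (m, 11, z, 12), (p, 12, r, 33), (t, 21, x, 11)}
(P ⋈ Q) ⋈ T (natural join on E): {(a, 35, n, 19, t, 17), (c, 16, b, 16, u, 12), (c, 16, b, 27, r, 23), (c, 16, b, 27, w, 22), (c, 31, t, 16, u, 12), (c, 31, t, 27, r, 23), (c, 31, t, 27, w, 22), (m, 11, z, 12, t, 14)}
σ[E > 16]: keep tuples satisfying E > 16 → {(a, 35, n, 19, t, 17), (c, 16, b, 27, r, 23), (c, 16, b, 27, w, 22), (c, 31, t, 27, r, 23), (c, 31, t, 27, w, 22)}
Keep only column(s) D, B, G: {(a, n, t), (c, b, r), (c, b, w), (c, t, r), (c, t, w)}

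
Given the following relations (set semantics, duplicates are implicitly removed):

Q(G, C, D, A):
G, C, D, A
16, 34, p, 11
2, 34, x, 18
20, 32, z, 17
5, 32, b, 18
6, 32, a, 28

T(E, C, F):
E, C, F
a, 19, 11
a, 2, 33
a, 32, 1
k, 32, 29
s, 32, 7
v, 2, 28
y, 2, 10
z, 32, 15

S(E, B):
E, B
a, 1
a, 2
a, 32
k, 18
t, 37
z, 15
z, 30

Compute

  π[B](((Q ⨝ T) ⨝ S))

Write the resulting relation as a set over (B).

{1, 15, 18, 2, 30, 32}

Natural join on C: {(20, 32, z, 17, a, 1), (20, 32, z, 17, k, 29), (20, 32, z, 17, s, 7), (20, 32, z, 17, z, 15), (5, 32, b, 18, a, 1), (5, 32, b, 18, k, 29), (5, 32, b, 18, s, 7), (5, 32, b, 18, z, 15), (6, 32, a, 28, a, 1), (6, 32, a, 28, k, 29), (6, 32, a, 28, s, 7), (6, 32, a, 28, z, 15)}
Natural join on E: {(20, 32, z, 17, a, 1, 1), (20, 32, z, 17, a, 1, 2), (20, 32, z, 17, a, 1, 32), (20, 32, z, 17, k, 29, 18), (20, 32, z, 17, z, 15, 15), (20, 32, z, 17, z, 15, 30), (5, 32, b, 18, a, 1, 1), (5, 32, b, 18, a, 1, 2), (5, 32, b, 18, a, 1, 32), (5, 32, b, 18, k, 29, 18), (5, 32, b, 18, z, 15, 15), (5, 32, b, 18, z, 15, 30), (6, 32, a, 28, a, 1, 1), (6, 32, a, 28, a, 1, 2), (6, 32, a, 28, a, 1, 32), (6, 32, a, 28, k, 29, 18), (6, 32, a, 28, z, 15, 15), (6, 32, a, 28, z, 15, 30)}
Keep only column(s) B (12 duplicate(s) eliminated): {1, 15, 18, 2, 30, 32}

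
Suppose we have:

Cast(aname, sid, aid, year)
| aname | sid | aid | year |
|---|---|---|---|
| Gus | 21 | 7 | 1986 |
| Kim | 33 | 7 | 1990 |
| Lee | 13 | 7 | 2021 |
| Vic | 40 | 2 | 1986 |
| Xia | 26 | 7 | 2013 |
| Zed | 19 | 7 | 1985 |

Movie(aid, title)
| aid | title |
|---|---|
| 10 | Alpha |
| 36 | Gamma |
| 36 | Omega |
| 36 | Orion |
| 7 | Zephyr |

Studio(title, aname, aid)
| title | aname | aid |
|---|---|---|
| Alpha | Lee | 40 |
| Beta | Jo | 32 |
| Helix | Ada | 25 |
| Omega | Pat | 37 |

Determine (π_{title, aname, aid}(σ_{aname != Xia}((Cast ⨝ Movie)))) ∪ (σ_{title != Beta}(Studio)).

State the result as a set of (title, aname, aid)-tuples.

Cast ⋈ Movie (natural join on aid): {(Gus, 21, 7, 1986, Zephyr), (Kim, 33, 7, 1990, Zephyr), (Lee, 13, 7, 2021, Zephyr), (Xia, 26, 7, 2013, Zephyr), (Zed, 19, 7, 1985, Zephyr)}
Filtering on aname != Xia leaves {(Gus, 21, 7, 1986, Zephyr), (Kim, 33, 7, 1990, Zephyr), (Lee, 13, 7, 2021, Zephyr), (Zed, 19, 7, 1985, Zephyr)}.
Projecting to title, aname, aid: {(Zephyr, Gus, 7), (Zephyr, Kim, 7), (Zephyr, Lee, 7), (Zephyr, Zed, 7)}
Filtering on title != Beta leaves {(Alpha, Lee, 40), (Helix, Ada, 25), (Omega, Pat, 37)}.
Set union of the two operands is {(Alpha, Lee, 40), (Helix, Ada, 25), (Omega, Pat, 37), (Zephyr, Gus, 7), (Zephyr, Kim, 7), (Zephyr, Lee, 7), (Zephyr, Zed, 7)}.

{(Alpha, Lee, 40), (Helix, Ada, 25), (Omega, Pat, 37), (Zephyr, Gus, 7), (Zephyr, Kim, 7), (Zephyr, Lee, 7), (Zephyr, Zed, 7)}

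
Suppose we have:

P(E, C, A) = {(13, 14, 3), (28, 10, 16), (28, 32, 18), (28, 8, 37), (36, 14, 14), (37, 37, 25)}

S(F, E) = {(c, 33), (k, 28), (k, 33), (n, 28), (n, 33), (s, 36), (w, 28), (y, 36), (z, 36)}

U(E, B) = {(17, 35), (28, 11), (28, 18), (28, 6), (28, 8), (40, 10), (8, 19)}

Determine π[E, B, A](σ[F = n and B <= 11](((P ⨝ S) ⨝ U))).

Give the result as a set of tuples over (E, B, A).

Natural join on E: {(28, 10, 16, k), (28, 10, 16, n), (28, 10, 16, w), (28, 32, 18, k), (28, 32, 18, n), (28, 32, 18, w), (28, 8, 37, k), (28, 8, 37, n), (28, 8, 37, w), (36, 14, 14, s), (36, 14, 14, y), (36, 14, 14, z)}
Natural join on E: {(28, 10, 16, k, 11), (28, 10, 16, k, 18), (28, 10, 16, k, 6), (28, 10, 16, k, 8), (28, 10, 16, n, 11), (28, 10, 16, n, 18), (28, 10, 16, n, 6), (28, 10, 16, n, 8), (28, 10, 16, w, 11), (28, 10, 16, w, 18), (28, 10, 16, w, 6), (28, 10, 16, w, 8), (28, 32, 18, k, 11), (28, 32, 18, k, 18), (28, 32, 18, k, 6), (28, 32, 18, k, 8), (28, 32, 18, n, 11), (28, 32, 18, n, 18), (28, 32, 18, n, 6), (28, 32, 18, n, 8), (28, 32, 18, w, 11), (28, 32, 18, w, 18), (28, 32, 18, w, 6), (28, 32, 18, w, 8), (28, 8, 37, k, 11), (28, 8, 37, k, 18), (28, 8, 37, k, 6), (28, 8, 37, k, 8), (28, 8, 37, n, 11), (28, 8, 37, n, 18), (28, 8, 37, n, 6), (28, 8, 37, n, 8), (28, 8, 37, w, 11), (28, 8, 37, w, 18), (28, 8, 37, w, 6), (28, 8, 37, w, 8)}
Apply σ_{F = n and B <= 11}; surviving tuples: {(28, 10, 16, n, 11), (28, 10, 16, n, 6), (28, 10, 16, n, 8), (28, 32, 18, n, 11), (28, 32, 18, n, 6), (28, 32, 18, n, 8), (28, 8, 37, n, 11), (28, 8, 37, n, 6), (28, 8, 37, n, 8)}
Keep only column(s) E, B, A: {(28, 11, 16), (28, 11, 18), (28, 11, 37), (28, 6, 16), (28, 6, 18), (28, 6, 37), (28, 8, 16), (28, 8, 18), (28, 8, 37)}

{(28, 11, 16), (28, 11, 18), (28, 11, 37), (28, 6, 16), (28, 6, 18), (28, 6, 37), (28, 8, 16), (28, 8, 18), (28, 8, 37)}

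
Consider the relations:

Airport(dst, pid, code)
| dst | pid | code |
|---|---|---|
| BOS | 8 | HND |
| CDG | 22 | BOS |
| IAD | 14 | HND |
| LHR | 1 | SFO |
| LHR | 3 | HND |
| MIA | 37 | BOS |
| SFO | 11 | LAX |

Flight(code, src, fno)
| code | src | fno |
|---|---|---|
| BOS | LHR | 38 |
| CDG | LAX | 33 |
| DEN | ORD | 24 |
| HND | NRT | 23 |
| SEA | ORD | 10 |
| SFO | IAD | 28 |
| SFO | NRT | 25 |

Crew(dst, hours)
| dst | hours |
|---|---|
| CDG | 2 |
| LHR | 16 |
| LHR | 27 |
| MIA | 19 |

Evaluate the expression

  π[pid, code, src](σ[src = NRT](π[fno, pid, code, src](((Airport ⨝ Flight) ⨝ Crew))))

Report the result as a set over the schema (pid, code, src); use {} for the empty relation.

Airport ⋈ Flight (natural join on code): {(BOS, 8, HND, NRT, 23), (CDG, 22, BOS, LHR, 38), (IAD, 14, HND, NRT, 23), (LHR, 1, SFO, IAD, 28), (LHR, 1, SFO, NRT, 25), (LHR, 3, HND, NRT, 23), (MIA, 37, BOS, LHR, 38)}
(Airport ⨝ Flight) ⋈ Crew (natural join on dst): {(CDG, 22, BOS, LHR, 38, 2), (LHR, 1, SFO, IAD, 28, 16), (LHR, 1, SFO, IAD, 28, 27), (LHR, 1, SFO, NRT, 25, 16), (LHR, 1, SFO, NRT, 25, 27), (LHR, 3, HND, NRT, 23, 16), (LHR, 3, HND, NRT, 23, 27), (MIA, 37, BOS, LHR, 38, 19)}
π_{fno, pid, code, src} gives {(23, 3, HND, NRT), (25, 1, SFO, NRT), (28, 1, SFO, IAD), (38, 22, BOS, LHR), (38, 37, BOS, LHR)} (3 duplicate(s) eliminated).
σ[src = NRT]: keep tuples satisfying src = NRT → {(23, 3, HND, NRT), (25, 1, SFO, NRT)}
π_{pid, code, src} gives {(1, SFO, NRT), (3, HND, NRT)}.

{(1, SFO, NRT), (3, HND, NRT)}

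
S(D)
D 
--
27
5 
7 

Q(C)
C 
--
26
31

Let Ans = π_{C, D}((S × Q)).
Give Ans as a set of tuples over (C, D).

{(26, 27), (26, 5), (26, 7), (31, 27), (31, 5), (31, 7)}

S × Q: Cartesian product, 3·2 = 6 tuples over (D, C).
Projecting to C, D: {(26, 27), (26, 5), (26, 7), (31, 27), (31, 5), (31, 7)}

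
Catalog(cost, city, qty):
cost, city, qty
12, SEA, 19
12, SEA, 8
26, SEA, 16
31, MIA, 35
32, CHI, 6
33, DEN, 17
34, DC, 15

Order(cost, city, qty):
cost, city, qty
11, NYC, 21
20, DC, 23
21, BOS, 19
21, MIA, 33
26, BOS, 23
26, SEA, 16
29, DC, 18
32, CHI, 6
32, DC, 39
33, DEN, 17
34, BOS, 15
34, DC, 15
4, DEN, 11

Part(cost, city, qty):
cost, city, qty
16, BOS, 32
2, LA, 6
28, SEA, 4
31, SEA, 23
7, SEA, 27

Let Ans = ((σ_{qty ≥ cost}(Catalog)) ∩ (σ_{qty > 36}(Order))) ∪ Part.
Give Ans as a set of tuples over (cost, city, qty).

Filtering on qty ≥ cost leaves {(12, SEA, 19), (31, MIA, 35)}.
Filtering on qty > 36 leaves {(32, DC, 39)}.
Set intersection of the two operands is {}.
Set union of the two operands is {(16, BOS, 32), (2, LA, 6), (28, SEA, 4), (31, SEA, 23), (7, SEA, 27)}.

{(16, BOS, 32), (2, LA, 6), (28, SEA, 4), (31, SEA, 23), (7, SEA, 27)}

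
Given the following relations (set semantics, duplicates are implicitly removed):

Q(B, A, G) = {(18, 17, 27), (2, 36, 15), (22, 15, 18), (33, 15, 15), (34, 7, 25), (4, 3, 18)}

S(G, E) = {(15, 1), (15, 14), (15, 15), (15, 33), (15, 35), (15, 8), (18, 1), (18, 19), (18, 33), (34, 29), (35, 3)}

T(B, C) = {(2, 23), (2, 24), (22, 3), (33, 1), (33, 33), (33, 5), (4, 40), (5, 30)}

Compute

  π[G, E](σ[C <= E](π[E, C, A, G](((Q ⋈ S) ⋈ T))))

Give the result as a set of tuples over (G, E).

{(15, 1), (15, 14), (15, 15), (15, 33), (15, 35), (15, 8), (18, 19), (18, 33)}

Q ⋈ S (natural join on G): {(2, 36, 15, 1), (2, 36, 15, 14), (2, 36, 15, 15), (2, 36, 15, 33), (2, 36, 15, 35), (2, 36, 15, 8), (22, 15, 18, 1), (22, 15, 18, 19), (22, 15, 18, 33), (33, 15, 15, 1), (33, 15, 15, 14), (33, 15, 15, 15), (33, 15, 15, 33), (33, 15, 15, 35), (33, 15, 15, 8), (4, 3, 18, 1), (4, 3, 18, 19), (4, 3, 18, 33)}
(Q ⋈ S) ⋈ T (natural join on B): {(2, 36, 15, 1, 23), (2, 36, 15, 1, 24), (2, 36, 15, 14, 23), (2, 36, 15, 14, 24), (2, 36, 15, 15, 23), (2, 36, 15, 15, 24), (2, 36, 15, 33, 23), (2, 36, 15, 33, 24), (2, 36, 15, 35, 23), (2, 36, 15, 35, 24), (2, 36, 15, 8, 23), (2, 36, 15, 8, 24), (22, 15, 18, 1, 3), (22, 15, 18, 19, 3), (22, 15, 18, 33, 3), (33, 15, 15, 1, 1), (33, 15, 15, 1, 33), (33, 15, 15, 1, 5), (33, 15, 15, 14, 1), (33, 15, 15, 14, 33), (33, 15, 15, 14, 5), (33, 15, 15, 15, 1), (33, 15, 15, 15, 33), (33, 15, 15, 15, 5), (33, 15, 15, 33, 1), (33, 15, 15, 33, 33), (33, 15, 15, 33, 5), (33, 15, 15, 35, 1), (33, 15, 15, 35, 33), (33, 15, 15, 35, 5), (33, 15, 15, 8, 1), (33, 15, 15, 8, 33), (33, 15, 15, 8, 5), (4, 3, 18, 1, 40), (4, 3, 18, 19, 40), (4, 3, 18, 33, 40)}
π_{E, C, A, G} gives {(1, 1, 15, 15), (1, 23, 36, 15), (1, 24, 36, 15), (1, 3, 15, 18), (1, 33, 15, 15), (1, 40, 3, 18), (1, 5, 15, 15), (14, 1, 15, 15), (14, 23, 36, 15), (14, 24, 36, 15), (14, 33, 15, 15), (14, 5, 15, 15), (15, 1, 15, 15), (15, 23, 36, 15), (15, 24, 36, 15), (15, 33, 15, 15), (15, 5, 15, 15), (19, 3, 15, 18), (19, 40, 3, 18), (33, 1, 15, 15), (33, 23, 36, 15), (33, 24, 36, 15), (33, 3, 15, 18), (33, 33, 15, 15), (33, 40, 3, 18), (33, 5, 15, 15), (35, 1, 15, 15), (35, 23, 36, 15), (35, 24, 36, 15), (35, 33, 15, 15), (35, 5, 15, 15), (8, 1, 15, 15), (8, 23, 36, 15), (8, 24, 36, 15), (8, 33, 15, 15), (8, 5, 15, 15)}.
σ[C <= E]: keep tuples satisfying C <= E → {(1, 1, 15, 15), (14, 1, 15, 15), (14, 5, 15, 15), (15, 1, 15, 15), (15, 5, 15, 15), (19, 3, 15, 18), (33, 1, 15, 15), (33, 23, 36, 15), (33, 24, 36, 15), (33, 3, 15, 18), (33, 33, 15, 15), (33, 5, 15, 15), (35, 1, 15, 15), (35, 23, 36, 15), (35, 24, 36, 15), (35, 33, 15, 15), (35, 5, 15, 15), (8, 1, 15, 15), (8, 5, 15, 15)}
π_{G, E} gives {(15, 1), (15, 14), (15, 15), (15, 33), (15, 35), (15, 8), (18, 19), (18, 33)} (11 duplicate(s) eliminated).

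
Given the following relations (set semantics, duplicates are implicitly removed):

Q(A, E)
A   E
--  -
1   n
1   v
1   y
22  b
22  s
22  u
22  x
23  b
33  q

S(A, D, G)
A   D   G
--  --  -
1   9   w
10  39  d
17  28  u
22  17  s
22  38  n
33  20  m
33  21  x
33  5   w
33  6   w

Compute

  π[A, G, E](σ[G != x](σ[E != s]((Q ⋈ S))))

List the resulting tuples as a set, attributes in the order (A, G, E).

{(1, w, n), (1, w, v), (1, w, y), (22, n, b), (22, n, u), (22, n, x), (22, s, b), (22, s, u), (22, s, x), (33, m, q), (33, w, q)}

Joining Q and S on A yields {(1, n, 9, w), (1, v, 9, w), (1, y, 9, w), (22, b, 17, s), (22, b, 38, n), (22, s, 17, s), (22, s, 38, n), (22, u, 17, s), (22, u, 38, n), (22, x, 17, s), (22, x, 38, n), (33, q, 20, m), (33, q, 21, x), (33, q, 5, w), (33, q, 6, w)}.
Apply σ_{E != s}; surviving tuples: {(1, n, 9, w), (1, v, 9, w), (1, y, 9, w), (22, b, 17, s), (22, b, 38, n), (22, u, 17, s), (22, u, 38, n), (22, x, 17, s), (22, x, 38, n), (33, q, 20, m), (33, q, 21, x), (33, q, 5, w), (33, q, 6, w)}
Apply σ_{G != x}; surviving tuples: {(1, n, 9, w), (1, v, 9, w), (1, y, 9, w), (22, b, 17, s), (22, b, 38, n), (22, u, 17, s), (22, u, 38, n), (22, x, 17, s), (22, x, 38, n), (33, q, 20, m), (33, q, 5, w), (33, q, 6, w)}
π[A, G, E]: project onto (A, G, E) (1 duplicate(s) eliminated) → {(1, w, n), (1, w, v), (1, w, y), (22, n, b), (22, n, u), (22, n, x), (22, s, b), (22, s, u), (22, s, x), (33, m, q), (33, w, q)}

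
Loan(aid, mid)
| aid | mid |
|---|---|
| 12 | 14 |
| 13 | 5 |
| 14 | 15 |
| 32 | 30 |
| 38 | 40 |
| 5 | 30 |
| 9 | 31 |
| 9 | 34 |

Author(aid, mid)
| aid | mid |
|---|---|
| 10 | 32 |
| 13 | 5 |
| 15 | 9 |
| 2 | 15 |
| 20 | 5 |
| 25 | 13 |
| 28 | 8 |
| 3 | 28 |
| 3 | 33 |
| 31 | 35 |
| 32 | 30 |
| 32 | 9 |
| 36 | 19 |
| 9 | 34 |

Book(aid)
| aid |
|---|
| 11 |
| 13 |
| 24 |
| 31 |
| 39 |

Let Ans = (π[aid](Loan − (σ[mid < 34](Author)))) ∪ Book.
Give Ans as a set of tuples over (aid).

Apply σ_{mid < 34}; surviving tuples: {(10, 32), (13, 5), (15, 9), (2, 15), (20, 5), (25, 13), (28, 8), (3, 28), (3, 33), (32, 30), (32, 9), (36, 19)}
Difference: {(12, 14), (13, 5), (14, 15), (32, 30), (38, 40), (5, 30), (9, 31), (9, 34)} with {(10, 32), (13, 5), (15, 9), (2, 15), (20, 5), (25, 13), (28, 8), (3, 28), (3, 33), (32, 30), (32, 9), (36, 19)} → {(12, 14), (14, 15), (38, 40), (5, 30), (9, 31), (9, 34)}
Keep only column(s) aid (1 duplicate(s) eliminated): {12, 14, 38, 5, 9}
Union: {12, 14, 38, 5, 9} with {11, 13, 24, 31, 39} → {11, 12, 13, 14, 24, 31, 38, 39, 5, 9}

{11, 12, 13, 14, 24, 31, 38, 39, 5, 9}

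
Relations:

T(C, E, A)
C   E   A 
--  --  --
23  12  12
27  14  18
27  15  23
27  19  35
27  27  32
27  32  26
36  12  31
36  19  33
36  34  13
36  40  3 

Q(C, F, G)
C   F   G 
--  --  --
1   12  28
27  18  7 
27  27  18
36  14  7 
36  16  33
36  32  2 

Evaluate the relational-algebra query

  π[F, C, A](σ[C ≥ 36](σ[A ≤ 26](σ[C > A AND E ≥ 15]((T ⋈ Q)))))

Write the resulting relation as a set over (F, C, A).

{(14, 36, 13), (14, 36, 3), (16, 36, 13), (16, 36, 3), (32, 36, 13), (32, 36, 3)}

Joining T and Q on C yields {(27, 14, 18, 18, 7), (27, 14, 18, 27, 18), (27, 15, 23, 18, 7), (27, 15, 23, 27, 18), (27, 19, 35, 18, 7), (27, 19, 35, 27, 18), (27, 27, 32, 18, 7), (27, 27, 32, 27, 18), (27, 32, 26, 18, 7), (27, 32, 26, 27, 18), (36, 12, 31, 14, 7), (36, 12, 31, 16, 33), (36, 12, 31, 32, 2), (36, 19, 33, 14, 7), (36, 19, 33, 16, 33), (36, 19, 33, 32, 2), (36, 34, 13, 14, 7), (36, 34, 13, 16, 33), (36, 34, 13, 32, 2), (36, 40, 3, 14, 7), (36, 40, 3, 16, 33), (36, 40, 3, 32, 2)}.
σ[C > A AND E ≥ 15]: keep tuples satisfying C > A AND E ≥ 15 → {(27, 15, 23, 18, 7), (27, 15, 23, 27, 18), (27, 32, 26, 18, 7), (27, 32, 26, 27, 18), (36, 19, 33, 14, 7), (36, 19, 33, 16, 33), (36, 19, 33, 32, 2), (36, 34, 13, 14, 7), (36, 34, 13, 16, 33), (36, 34, 13, 32, 2), (36, 40, 3, 14, 7), (36, 40, 3, 16, 33), (36, 40, 3, 32, 2)}
σ[A ≤ 26]: keep tuples satisfying A ≤ 26 → {(27, 15, 23, 18, 7), (27, 15, 23, 27, 18), (27, 32, 26, 18, 7), (27, 32, 26, 27, 18), (36, 34, 13, 14, 7), (36, 34, 13, 16, 33), (36, 34, 13, 32, 2), (36, 40, 3, 14, 7), (36, 40, 3, 16, 33), (36, 40, 3, 32, 2)}
σ[C ≥ 36]: keep tuples satisfying C ≥ 36 → {(36, 34, 13, 14, 7), (36, 34, 13, 16, 33), (36, 34, 13, 32, 2), (36, 40, 3, 14, 7), (36, 40, 3, 16, 33), (36, 40, 3, 32, 2)}
Projecting to F, C, A: {(14, 36, 13), (14, 36, 3), (16, 36, 13), (16, 36, 3), (32, 36, 13), (32, 36, 3)}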